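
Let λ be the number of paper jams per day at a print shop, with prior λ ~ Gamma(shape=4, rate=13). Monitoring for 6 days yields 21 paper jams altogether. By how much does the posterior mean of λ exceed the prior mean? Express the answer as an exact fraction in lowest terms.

249/247

Total count 21 over total exposure 6 days.
Posterior: α' = 4 + 21 = 25, β' = 13 + 6 = 19.
Posterior mean = 25/19 = 25/19; prior mean = 4/13 = 4/13. Difference = 25/19 − 4/13 = 249/247.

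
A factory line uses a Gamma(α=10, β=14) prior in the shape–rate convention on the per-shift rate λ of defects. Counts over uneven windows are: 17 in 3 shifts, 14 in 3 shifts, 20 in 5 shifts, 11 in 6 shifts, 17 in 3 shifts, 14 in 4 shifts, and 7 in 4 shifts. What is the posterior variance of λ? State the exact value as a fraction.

Total count: 17 + 14 + 20 + 11 + 17 + 14 + 7 = 100.
Total exposure: 3 + 3 + 5 + 6 + 3 + 4 + 4 = 28 shifts.
Conjugate update: add total count to the shape and total exposure to the rate, giving Gamma(110, 42).
Posterior variance = α'/β'² = 110/1764 = 55/882.

55/882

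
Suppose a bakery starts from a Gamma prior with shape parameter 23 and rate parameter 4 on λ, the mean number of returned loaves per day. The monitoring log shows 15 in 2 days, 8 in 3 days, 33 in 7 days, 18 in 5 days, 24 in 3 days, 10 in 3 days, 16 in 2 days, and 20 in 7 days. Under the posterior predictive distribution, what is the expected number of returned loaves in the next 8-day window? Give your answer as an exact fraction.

334/9

Total count: 15 + 8 + 33 + 18 + 24 + 10 + 16 + 20 = 144.
Total exposure: 2 + 3 + 7 + 5 + 3 + 3 + 2 + 7 = 32 days.
Conjugate update: add total count to the shape and total exposure to the rate, giving Gamma(167, 36).
Predictive mean over an 8-day window = T·E[λ|data] = 8·167/36 = 334/9.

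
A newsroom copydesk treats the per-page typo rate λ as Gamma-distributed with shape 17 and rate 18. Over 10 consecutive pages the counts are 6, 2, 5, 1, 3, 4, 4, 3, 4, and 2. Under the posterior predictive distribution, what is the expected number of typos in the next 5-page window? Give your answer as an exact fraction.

Total count: 6 + 2 + 5 + 1 + 3 + 4 + 4 + 3 + 4 + 2 = 34.
Total exposure: 10 pages.
Posterior: α' = 17 + 34 = 51, β' = 18 + 10 = 28.
Predictive mean over a 5-page window = T·E[λ|data] = 5·51/28 = 255/28.

255/28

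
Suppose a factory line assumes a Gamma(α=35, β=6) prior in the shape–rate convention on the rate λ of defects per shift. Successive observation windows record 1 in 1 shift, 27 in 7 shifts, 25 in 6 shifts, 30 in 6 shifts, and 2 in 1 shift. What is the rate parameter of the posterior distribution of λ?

Total count: 1 + 27 + 25 + 30 + 2 = 85.
Total exposure: 1 + 7 + 6 + 6 + 1 = 21 shifts.
The Gamma prior is conjugate for the Poisson rate, so λ | data ~ Gamma(35+85, 6+21) = Gamma(120, 27).

27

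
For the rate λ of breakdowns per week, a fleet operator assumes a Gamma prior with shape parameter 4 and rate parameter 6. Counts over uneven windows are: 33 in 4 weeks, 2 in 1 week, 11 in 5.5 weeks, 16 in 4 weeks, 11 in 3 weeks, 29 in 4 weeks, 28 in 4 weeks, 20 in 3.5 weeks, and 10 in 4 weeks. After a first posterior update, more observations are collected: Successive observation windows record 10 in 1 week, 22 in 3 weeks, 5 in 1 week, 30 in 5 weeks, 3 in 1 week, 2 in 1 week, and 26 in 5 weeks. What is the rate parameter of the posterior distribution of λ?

Total count: 33 + 2 + 11 + 16 + 11 + 29 + 28 + 20 + 10 = 160.
Total exposure: 4 + 1 + 5.5 + 4 + 3 + 4 + 4 + 3.5 + 4 = 33 weeks.
After the first batch: Gamma(4 + 160, 6 + 33) = Gamma(164, 39).
Total count: 10 + 22 + 5 + 30 + 3 + 2 + 26 = 98.
Total exposure: 1 + 3 + 1 + 5 + 1 + 1 + 5 = 17 weeks.
After the second batch: Gamma(164 + 98, 39 + 17) = Gamma(262, 56).

56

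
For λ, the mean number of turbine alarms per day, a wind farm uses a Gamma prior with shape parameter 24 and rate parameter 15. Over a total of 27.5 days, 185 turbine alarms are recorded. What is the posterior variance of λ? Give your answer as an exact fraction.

836/7225

Total count 185 over total exposure 27.5 days.
Posterior: α' = 24 + 185 = 209, β' = 15 + 27.5 = 85/2.
Posterior variance = α'/β'² = 209/(7225/4) = 836/7225.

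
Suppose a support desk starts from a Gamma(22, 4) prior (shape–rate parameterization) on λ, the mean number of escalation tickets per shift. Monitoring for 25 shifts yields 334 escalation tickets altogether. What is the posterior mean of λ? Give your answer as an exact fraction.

356/29

Total count 334 over total exposure 25 shifts.
Posterior: α' = 22 + 334 = 356, β' = 4 + 25 = 29.
Posterior mean = α'/β' = 356/29.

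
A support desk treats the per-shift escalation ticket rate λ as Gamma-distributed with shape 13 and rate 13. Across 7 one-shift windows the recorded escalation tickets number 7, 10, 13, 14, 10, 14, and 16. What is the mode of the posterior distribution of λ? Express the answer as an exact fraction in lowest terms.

24/5

Total count: 7 + 10 + 13 + 14 + 10 + 14 + 16 = 84.
Total exposure: 7 shifts.
By Gamma–Poisson conjugacy, the posterior is Gamma(α + Σx, β + Σt) = Gamma(13 + 84, 13 + 7) = Gamma(97, 20).
Posterior mode = (α'−1)/β' = 96/20 = 24/5.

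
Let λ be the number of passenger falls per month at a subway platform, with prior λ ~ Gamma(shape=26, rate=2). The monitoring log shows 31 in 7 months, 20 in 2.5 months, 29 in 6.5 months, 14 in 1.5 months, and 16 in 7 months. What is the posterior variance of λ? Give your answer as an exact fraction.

Total count: 31 + 20 + 29 + 14 + 16 = 110.
Total exposure: 7 + 2.5 + 6.5 + 1.5 + 7 = 24.5 months.
Gamma(α, β) with Poisson data over total exposure Σt gives posterior Gamma(α+Σx, β+Σt) = Gamma(136, 53/2).
Posterior variance = α'/β'² = 136/(2809/4) = 544/2809.

544/2809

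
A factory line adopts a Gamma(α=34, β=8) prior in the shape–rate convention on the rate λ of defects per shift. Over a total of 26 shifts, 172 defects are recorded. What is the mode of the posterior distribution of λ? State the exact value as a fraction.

Total count 172 over total exposure 26 shifts.
By Gamma–Poisson conjugacy, the posterior is Gamma(α + Σx, β + Σt) = Gamma(34 + 172, 8 + 26) = Gamma(206, 34).
Posterior mode = (α'−1)/β' = 205/34.

205/34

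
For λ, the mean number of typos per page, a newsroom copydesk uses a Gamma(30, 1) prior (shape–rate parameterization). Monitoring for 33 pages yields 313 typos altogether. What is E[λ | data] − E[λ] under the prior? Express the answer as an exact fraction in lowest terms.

-677/34

Total count 313 over total exposure 33 pages.
The Gamma prior is conjugate for the Poisson rate, so λ | data ~ Gamma(30+313, 1+33) = Gamma(343, 34).
Posterior mean = 343/34 = 343/34; prior mean = 30/1 = 30. Difference = 343/34 − 30 = -677/34.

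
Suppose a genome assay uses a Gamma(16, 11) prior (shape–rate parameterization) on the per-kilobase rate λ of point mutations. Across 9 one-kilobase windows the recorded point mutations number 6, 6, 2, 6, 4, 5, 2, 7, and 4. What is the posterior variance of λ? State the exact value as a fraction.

Total count: 6 + 6 + 2 + 6 + 4 + 5 + 2 + 7 + 4 = 42.
Total exposure: 9 kilobases.
Gamma(α, β) with Poisson data over total exposure Σt gives posterior Gamma(α+Σx, β+Σt) = Gamma(58, 20).
Posterior variance = α'/β'² = 58/400 = 29/200.

29/200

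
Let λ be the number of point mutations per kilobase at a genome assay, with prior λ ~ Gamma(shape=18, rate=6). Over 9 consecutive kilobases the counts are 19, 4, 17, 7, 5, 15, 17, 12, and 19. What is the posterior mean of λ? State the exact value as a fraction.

133/15

Total count: 19 + 4 + 17 + 7 + 5 + 15 + 17 + 12 + 19 = 115.
Total exposure: 9 kilobases.
Posterior: α' = 18 + 115 = 133, β' = 6 + 9 = 15.
Posterior mean = α'/β' = 133/15.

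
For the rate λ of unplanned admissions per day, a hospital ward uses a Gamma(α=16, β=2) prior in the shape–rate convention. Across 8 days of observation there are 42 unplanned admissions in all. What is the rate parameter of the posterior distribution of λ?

10

Total count 42 over total exposure 8 days.
Gamma(α, β) with Poisson data over total exposure Σt gives posterior Gamma(α+Σx, β+Σt) = Gamma(58, 10).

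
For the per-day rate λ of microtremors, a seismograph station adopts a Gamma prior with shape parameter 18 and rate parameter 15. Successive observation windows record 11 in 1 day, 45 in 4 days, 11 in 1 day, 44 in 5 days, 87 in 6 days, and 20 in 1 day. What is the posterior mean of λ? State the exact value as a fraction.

Total count: 11 + 45 + 11 + 44 + 87 + 20 = 218.
Total exposure: 1 + 4 + 1 + 5 + 6 + 1 = 18 days.
By Gamma–Poisson conjugacy, the posterior is Gamma(α + Σx, β + Σt) = Gamma(18 + 218, 15 + 18) = Gamma(236, 33).
Posterior mean = α'/β' = 236/33.

236/33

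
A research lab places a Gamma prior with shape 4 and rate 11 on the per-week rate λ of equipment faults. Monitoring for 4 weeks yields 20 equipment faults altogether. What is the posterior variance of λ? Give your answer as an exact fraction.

8/75

Total count 20 over total exposure 4 weeks.
By Gamma–Poisson conjugacy, the posterior is Gamma(α + Σx, β + Σt) = Gamma(4 + 20, 11 + 4) = Gamma(24, 15).
Posterior variance = α'/β'² = 24/225 = 8/75.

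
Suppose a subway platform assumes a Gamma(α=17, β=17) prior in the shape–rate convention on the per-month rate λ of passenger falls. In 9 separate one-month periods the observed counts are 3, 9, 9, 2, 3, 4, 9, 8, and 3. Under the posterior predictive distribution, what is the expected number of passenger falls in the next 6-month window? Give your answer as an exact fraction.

201/13

Total count: 3 + 9 + 9 + 2 + 3 + 4 + 9 + 8 + 3 = 50.
Total exposure: 9 months.
The Gamma prior is conjugate for the Poisson rate, so λ | data ~ Gamma(17+50, 17+9) = Gamma(67, 26).
Predictive mean over a 6-month window = T·E[λ|data] = 6·67/26 = 201/13.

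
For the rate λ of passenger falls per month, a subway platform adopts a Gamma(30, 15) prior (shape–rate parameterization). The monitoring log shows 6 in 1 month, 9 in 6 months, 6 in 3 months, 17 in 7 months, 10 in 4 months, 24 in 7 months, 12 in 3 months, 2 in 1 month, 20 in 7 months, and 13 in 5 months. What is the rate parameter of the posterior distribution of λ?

59

Total count: 6 + 9 + 6 + 17 + 10 + 24 + 12 + 2 + 20 + 13 = 119.
Total exposure: 1 + 6 + 3 + 7 + 4 + 7 + 3 + 1 + 7 + 5 = 44 months.
Gamma(α, β) with Poisson data over total exposure Σt gives posterior Gamma(α+Σx, β+Σt) = Gamma(149, 59).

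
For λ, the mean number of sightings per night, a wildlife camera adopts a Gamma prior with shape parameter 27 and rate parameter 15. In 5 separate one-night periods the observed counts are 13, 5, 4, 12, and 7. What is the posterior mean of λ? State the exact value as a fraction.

Total count: 13 + 5 + 4 + 12 + 7 = 41.
Total exposure: 5 nights.
By Gamma–Poisson conjugacy, the posterior is Gamma(α + Σx, β + Σt) = Gamma(27 + 41, 15 + 5) = Gamma(68, 20).
Posterior mean = α'/β' = 68/20 = 17/5.

17/5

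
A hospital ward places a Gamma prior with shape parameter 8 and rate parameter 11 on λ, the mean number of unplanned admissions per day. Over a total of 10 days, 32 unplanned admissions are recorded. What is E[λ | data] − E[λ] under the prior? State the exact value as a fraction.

Total count 32 over total exposure 10 days.
By Gamma–Poisson conjugacy, the posterior is Gamma(α + Σx, β + Σt) = Gamma(8 + 32, 11 + 10) = Gamma(40, 21).
Posterior mean = 40/21 = 40/21; prior mean = 8/11 = 8/11. Difference = 40/21 − 8/11 = 272/231.

272/231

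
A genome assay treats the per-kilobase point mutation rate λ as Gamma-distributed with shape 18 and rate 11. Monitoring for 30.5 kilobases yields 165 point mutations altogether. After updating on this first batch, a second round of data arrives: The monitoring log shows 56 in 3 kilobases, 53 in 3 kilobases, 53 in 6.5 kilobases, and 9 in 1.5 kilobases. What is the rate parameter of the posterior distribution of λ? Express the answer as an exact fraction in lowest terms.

111/2

Total count 165 over total exposure 30.5 kilobases.
After the first batch: Gamma(18 + 165, 11 + 30.5) = Gamma(183, 83/2).
Total count: 56 + 53 + 53 + 9 = 171.
Total exposure: 3 + 3 + 6.5 + 1.5 = 14 kilobases.
After the second batch: Gamma(183 + 171, 83/2 + 14) = Gamma(354, 111/2).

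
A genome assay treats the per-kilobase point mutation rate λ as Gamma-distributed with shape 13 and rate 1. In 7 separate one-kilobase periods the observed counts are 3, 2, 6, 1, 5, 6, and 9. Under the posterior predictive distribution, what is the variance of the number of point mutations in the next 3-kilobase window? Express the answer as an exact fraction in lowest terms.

Total count: 3 + 2 + 6 + 1 + 5 + 6 + 9 = 32.
Total exposure: 7 kilobases.
Gamma(α, β) with Poisson data over total exposure Σt gives posterior Gamma(α+Σx, β+Σt) = Gamma(45, 8).
The posterior predictive for a window of length T is Negative Binomial with variance T·α'·(β'+T)/β'² = 3·45·11/64 = 1485/64.

1485/64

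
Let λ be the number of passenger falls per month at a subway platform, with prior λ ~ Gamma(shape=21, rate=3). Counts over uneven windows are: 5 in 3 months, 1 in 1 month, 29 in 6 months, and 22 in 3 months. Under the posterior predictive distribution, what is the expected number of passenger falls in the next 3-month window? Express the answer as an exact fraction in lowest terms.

117/8

Total count: 5 + 1 + 29 + 22 = 57.
Total exposure: 3 + 1 + 6 + 3 = 13 months.
Conjugate update: add total count to the shape and total exposure to the rate, giving Gamma(78, 16).
Predictive mean over a 3-month window = T·E[λ|data] = 3·78/16 = 117/8.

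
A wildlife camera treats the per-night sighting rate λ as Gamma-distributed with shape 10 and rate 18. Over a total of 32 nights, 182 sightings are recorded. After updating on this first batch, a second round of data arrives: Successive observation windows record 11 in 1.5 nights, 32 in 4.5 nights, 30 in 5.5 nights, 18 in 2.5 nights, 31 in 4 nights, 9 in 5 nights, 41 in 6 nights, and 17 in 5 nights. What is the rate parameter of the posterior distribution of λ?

Total count 182 over total exposure 32 nights.
After the first batch: Gamma(10 + 182, 18 + 32) = Gamma(192, 50).
Total count: 11 + 32 + 30 + 18 + 31 + 9 + 41 + 17 = 189.
Total exposure: 1.5 + 4.5 + 5.5 + 2.5 + 4 + 5 + 6 + 5 = 34 nights.
After the second batch: Gamma(192 + 189, 50 + 34) = Gamma(381, 84).

84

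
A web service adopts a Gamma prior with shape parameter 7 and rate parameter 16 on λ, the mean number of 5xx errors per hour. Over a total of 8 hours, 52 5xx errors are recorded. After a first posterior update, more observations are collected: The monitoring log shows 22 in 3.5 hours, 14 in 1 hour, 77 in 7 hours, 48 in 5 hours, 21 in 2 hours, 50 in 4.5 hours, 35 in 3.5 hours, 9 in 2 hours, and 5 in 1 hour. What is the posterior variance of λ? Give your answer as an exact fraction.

1360/11449

Total count 52 over total exposure 8 hours.
After the first batch: Gamma(7 + 52, 16 + 8) = Gamma(59, 24).
Total count: 22 + 14 + 77 + 48 + 21 + 50 + 35 + 9 + 5 = 281.
Total exposure: 3.5 + 1 + 7 + 5 + 2 + 4.5 + 3.5 + 2 + 1 = 29.5 hours.
After the second batch: Gamma(59 + 281, 24 + 29.5) = Gamma(340, 107/2).
Posterior variance = α'/β'² = 340/(11449/4) = 1360/11449.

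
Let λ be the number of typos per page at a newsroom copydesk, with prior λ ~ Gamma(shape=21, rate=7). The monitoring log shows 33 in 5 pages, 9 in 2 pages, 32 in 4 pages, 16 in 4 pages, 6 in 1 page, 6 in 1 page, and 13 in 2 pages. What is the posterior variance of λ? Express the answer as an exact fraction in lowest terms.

Total count: 33 + 9 + 32 + 16 + 6 + 6 + 13 = 115.
Total exposure: 5 + 2 + 4 + 4 + 1 + 1 + 2 = 19 pages.
By Gamma–Poisson conjugacy, the posterior is Gamma(α + Σx, β + Σt) = Gamma(21 + 115, 7 + 19) = Gamma(136, 26).
Posterior variance = α'/β'² = 136/676 = 34/169.

34/169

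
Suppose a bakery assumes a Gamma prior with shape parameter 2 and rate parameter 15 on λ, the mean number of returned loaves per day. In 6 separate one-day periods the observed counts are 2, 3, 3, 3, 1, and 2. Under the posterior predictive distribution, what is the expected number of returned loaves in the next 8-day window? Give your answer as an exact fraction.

Total count: 2 + 3 + 3 + 3 + 1 + 2 = 14.
Total exposure: 6 days.
Gamma(α, β) with Poisson data over total exposure Σt gives posterior Gamma(α+Σx, β+Σt) = Gamma(16, 21).
Predictive mean over an 8-day window = T·E[λ|data] = 8·16/21 = 128/21.

128/21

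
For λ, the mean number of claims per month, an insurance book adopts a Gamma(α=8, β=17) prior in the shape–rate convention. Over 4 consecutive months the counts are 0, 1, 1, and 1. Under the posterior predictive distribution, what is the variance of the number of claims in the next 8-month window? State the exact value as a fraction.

Total count: 0 + 1 + 1 + 1 = 3.
Total exposure: 4 months.
Posterior: α' = 8 + 3 = 11, β' = 17 + 4 = 21.
The posterior predictive for a window of length T is Negative Binomial with variance T·α'·(β'+T)/β'² = 8·11·29/441 = 2552/441.

2552/441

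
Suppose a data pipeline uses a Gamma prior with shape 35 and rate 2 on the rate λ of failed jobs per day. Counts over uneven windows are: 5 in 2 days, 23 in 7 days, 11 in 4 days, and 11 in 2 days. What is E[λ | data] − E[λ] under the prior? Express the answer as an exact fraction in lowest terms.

-25/2

Total count: 5 + 23 + 11 + 11 = 50.
Total exposure: 2 + 7 + 4 + 2 = 15 days.
By Gamma–Poisson conjugacy, the posterior is Gamma(α + Σx, β + Σt) = Gamma(35 + 50, 2 + 15) = Gamma(85, 17).
Posterior mean = 85/17 = 5; prior mean = 35/2 = 35/2. Difference = 5 − 35/2 = -25/2.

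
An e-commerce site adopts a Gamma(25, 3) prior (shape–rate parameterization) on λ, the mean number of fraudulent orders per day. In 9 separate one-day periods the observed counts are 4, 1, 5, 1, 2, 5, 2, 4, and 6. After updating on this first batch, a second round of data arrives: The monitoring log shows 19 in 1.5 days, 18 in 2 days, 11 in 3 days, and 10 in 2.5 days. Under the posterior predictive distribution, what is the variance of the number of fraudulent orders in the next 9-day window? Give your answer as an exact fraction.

3390/49

Total count: 4 + 1 + 5 + 1 + 2 + 5 + 2 + 4 + 6 = 30.
Total exposure: 9 days.
After the first batch: Gamma(25 + 30, 3 + 9) = Gamma(55, 12).
Total count: 19 + 18 + 11 + 10 = 58.
Total exposure: 1.5 + 2 + 3 + 2.5 = 9 days.
After the second batch: Gamma(55 + 58, 12 + 9) = Gamma(113, 21).
The posterior predictive for a window of length T is Negative Binomial with variance T·α'·(β'+T)/β'² = 9·113·30/441 = 3390/49.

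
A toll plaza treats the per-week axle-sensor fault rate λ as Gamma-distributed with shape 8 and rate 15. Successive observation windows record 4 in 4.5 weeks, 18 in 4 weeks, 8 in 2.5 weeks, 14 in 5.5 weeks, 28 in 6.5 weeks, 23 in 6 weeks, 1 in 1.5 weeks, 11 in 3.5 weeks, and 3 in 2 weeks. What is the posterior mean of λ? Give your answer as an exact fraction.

118/51

Total count: 4 + 18 + 8 + 14 + 28 + 23 + 1 + 11 + 3 = 110.
Total exposure: 4.5 + 4 + 2.5 + 5.5 + 6.5 + 6 + 1.5 + 3.5 + 2 = 36 weeks.
Gamma(α, β) with Poisson data over total exposure Σt gives posterior Gamma(α+Σx, β+Σt) = Gamma(118, 51).
Posterior mean = α'/β' = 118/51.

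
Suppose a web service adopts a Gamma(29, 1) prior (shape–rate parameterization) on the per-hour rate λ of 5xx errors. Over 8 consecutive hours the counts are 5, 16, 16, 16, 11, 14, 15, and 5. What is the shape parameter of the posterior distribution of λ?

Total count: 5 + 16 + 16 + 16 + 11 + 14 + 15 + 5 = 98.
Total exposure: 8 hours.
Gamma(α, β) with Poisson data over total exposure Σt gives posterior Gamma(α+Σx, β+Σt) = Gamma(127, 9).

127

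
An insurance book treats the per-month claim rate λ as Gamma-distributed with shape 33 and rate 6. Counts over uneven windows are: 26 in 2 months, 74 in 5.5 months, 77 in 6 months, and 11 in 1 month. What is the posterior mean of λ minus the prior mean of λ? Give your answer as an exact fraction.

433/82

Total count: 26 + 74 + 77 + 11 = 188.
Total exposure: 2 + 5.5 + 6 + 1 = 14.5 months.
Conjugate update: add total count to the shape and total exposure to the rate, giving Gamma(221, 41/2).
Posterior mean = 221/(41/2) = 442/41; prior mean = 33/6 = 11/2. Difference = 442/41 − 11/2 = 433/82.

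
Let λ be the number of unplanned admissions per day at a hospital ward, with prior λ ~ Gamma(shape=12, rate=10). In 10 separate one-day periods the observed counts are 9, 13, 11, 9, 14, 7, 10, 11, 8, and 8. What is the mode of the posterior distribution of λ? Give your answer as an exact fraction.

111/20

Total count: 9 + 13 + 11 + 9 + 14 + 7 + 10 + 11 + 8 + 8 = 100.
Total exposure: 10 days.
Gamma(α, β) with Poisson data over total exposure Σt gives posterior Gamma(α+Σx, β+Σt) = Gamma(112, 20).
Posterior mode = (α'−1)/β' = 111/20.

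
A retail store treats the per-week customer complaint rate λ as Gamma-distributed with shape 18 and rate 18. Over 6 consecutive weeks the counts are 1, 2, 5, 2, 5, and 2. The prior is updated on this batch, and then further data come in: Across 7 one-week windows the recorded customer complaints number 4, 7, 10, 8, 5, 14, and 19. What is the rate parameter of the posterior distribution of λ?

Total count: 1 + 2 + 5 + 2 + 5 + 2 = 17.
Total exposure: 6 weeks.
After the first batch: Gamma(18 + 17, 18 + 6) = Gamma(35, 24).
Total count: 4 + 7 + 10 + 8 + 5 + 14 + 19 = 67.
Total exposure: 7 weeks.
After the second batch: Gamma(35 + 67, 24 + 7) = Gamma(102, 31).

31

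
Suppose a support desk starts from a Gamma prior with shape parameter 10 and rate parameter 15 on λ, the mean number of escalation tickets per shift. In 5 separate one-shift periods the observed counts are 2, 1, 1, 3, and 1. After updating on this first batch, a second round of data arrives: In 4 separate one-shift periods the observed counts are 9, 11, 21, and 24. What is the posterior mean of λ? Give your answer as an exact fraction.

Total count: 2 + 1 + 1 + 3 + 1 = 8.
Total exposure: 5 shifts.
After the first batch: Gamma(10 + 8, 15 + 5) = Gamma(18, 20).
Total count: 9 + 11 + 21 + 24 = 65.
Total exposure: 4 shifts.
After the second batch: Gamma(18 + 65, 20 + 4) = Gamma(83, 24).
Posterior mean = α'/β' = 83/24.

83/24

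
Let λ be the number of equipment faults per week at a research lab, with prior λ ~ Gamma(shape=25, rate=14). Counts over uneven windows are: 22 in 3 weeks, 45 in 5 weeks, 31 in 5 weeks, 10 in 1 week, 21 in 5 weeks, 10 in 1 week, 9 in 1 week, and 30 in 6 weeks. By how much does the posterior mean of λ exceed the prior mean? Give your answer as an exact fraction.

Total count: 22 + 45 + 31 + 10 + 21 + 10 + 9 + 30 = 178.
Total exposure: 3 + 5 + 5 + 1 + 5 + 1 + 1 + 6 = 27 weeks.
Gamma(α, β) with Poisson data over total exposure Σt gives posterior Gamma(α+Σx, β+Σt) = Gamma(203, 41).
Posterior mean = 203/41 = 203/41; prior mean = 25/14 = 25/14. Difference = 203/41 − 25/14 = 1817/574.

1817/574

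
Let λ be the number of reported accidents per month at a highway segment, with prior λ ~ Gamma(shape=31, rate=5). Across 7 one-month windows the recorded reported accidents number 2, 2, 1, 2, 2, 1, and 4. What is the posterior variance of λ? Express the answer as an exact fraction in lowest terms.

5/16

Total count: 2 + 2 + 1 + 2 + 2 + 1 + 4 = 14.
Total exposure: 7 months.
Conjugate update: add total count to the shape and total exposure to the rate, giving Gamma(45, 12).
Posterior variance = α'/β'² = 45/144 = 5/16.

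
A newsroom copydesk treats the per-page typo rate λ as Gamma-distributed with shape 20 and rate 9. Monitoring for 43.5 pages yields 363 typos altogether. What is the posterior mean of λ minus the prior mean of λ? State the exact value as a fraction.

Total count 363 over total exposure 43.5 pages.
Gamma(α, β) with Poisson data over total exposure Σt gives posterior Gamma(α+Σx, β+Σt) = Gamma(383, 105/2).
Posterior mean = 383/(105/2) = 766/105; prior mean = 20/9 = 20/9. Difference = 766/105 − 20/9 = 1598/315.

1598/315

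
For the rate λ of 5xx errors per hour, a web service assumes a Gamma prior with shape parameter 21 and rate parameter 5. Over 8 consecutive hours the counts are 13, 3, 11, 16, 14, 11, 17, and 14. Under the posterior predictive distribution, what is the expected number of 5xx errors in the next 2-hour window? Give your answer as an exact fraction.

Total count: 13 + 3 + 11 + 16 + 14 + 11 + 17 + 14 = 99.
Total exposure: 8 hours.
The Gamma prior is conjugate for the Poisson rate, so λ | data ~ Gamma(21+99, 5+8) = Gamma(120, 13).
Predictive mean over a 2-hour window = T·E[λ|data] = 2·120/13 = 240/13.

240/13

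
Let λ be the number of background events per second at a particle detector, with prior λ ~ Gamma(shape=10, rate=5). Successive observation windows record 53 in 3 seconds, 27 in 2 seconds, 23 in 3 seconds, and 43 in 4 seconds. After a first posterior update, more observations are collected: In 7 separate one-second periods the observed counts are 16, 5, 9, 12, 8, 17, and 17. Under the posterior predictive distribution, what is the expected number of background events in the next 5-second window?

50

Total count: 53 + 27 + 23 + 43 = 146.
Total exposure: 3 + 2 + 3 + 4 = 12 seconds.
After the first batch: Gamma(10 + 146, 5 + 12) = Gamma(156, 17).
Total count: 16 + 5 + 9 + 12 + 8 + 17 + 17 = 84.
Total exposure: 7 seconds.
After the second batch: Gamma(156 + 84, 17 + 7) = Gamma(240, 24).
Predictive mean over a 5-second window = T·E[λ|data] = 5·240/24 = 50.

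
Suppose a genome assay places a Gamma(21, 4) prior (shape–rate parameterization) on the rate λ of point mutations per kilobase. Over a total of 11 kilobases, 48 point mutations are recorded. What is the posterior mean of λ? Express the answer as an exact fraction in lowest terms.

Total count 48 over total exposure 11 kilobases.
Gamma(α, β) with Poisson data over total exposure Σt gives posterior Gamma(α+Σx, β+Σt) = Gamma(69, 15).
Posterior mean = α'/β' = 69/15 = 23/5.

23/5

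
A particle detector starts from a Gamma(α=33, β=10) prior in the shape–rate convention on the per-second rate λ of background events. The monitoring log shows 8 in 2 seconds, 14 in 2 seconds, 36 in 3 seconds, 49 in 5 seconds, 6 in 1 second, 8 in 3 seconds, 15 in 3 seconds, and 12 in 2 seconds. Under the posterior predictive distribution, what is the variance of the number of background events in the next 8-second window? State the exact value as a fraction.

56472/961

Total count: 8 + 14 + 36 + 49 + 6 + 8 + 15 + 12 = 148.
Total exposure: 2 + 2 + 3 + 5 + 1 + 3 + 3 + 2 = 21 seconds.
The Gamma prior is conjugate for the Poisson rate, so λ | data ~ Gamma(33+148, 10+21) = Gamma(181, 31).
The posterior predictive for a window of length T is Negative Binomial with variance T·α'·(β'+T)/β'² = 8·181·39/961 = 56472/961.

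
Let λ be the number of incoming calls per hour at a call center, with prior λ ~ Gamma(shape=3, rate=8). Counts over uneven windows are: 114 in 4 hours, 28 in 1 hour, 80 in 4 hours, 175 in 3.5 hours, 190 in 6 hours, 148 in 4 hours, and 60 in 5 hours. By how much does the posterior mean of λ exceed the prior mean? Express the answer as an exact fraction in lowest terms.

Total count: 114 + 28 + 80 + 175 + 190 + 148 + 60 = 795.
Total exposure: 4 + 1 + 4 + 3.5 + 6 + 4 + 5 = 27.5 hours.
By Gamma–Poisson conjugacy, the posterior is Gamma(α + Σx, β + Σt) = Gamma(3 + 795, 8 + 27.5) = Gamma(798, 71/2).
Posterior mean = 798/(71/2) = 1596/71; prior mean = 3/8 = 3/8. Difference = 1596/71 − 3/8 = 12555/568.

12555/568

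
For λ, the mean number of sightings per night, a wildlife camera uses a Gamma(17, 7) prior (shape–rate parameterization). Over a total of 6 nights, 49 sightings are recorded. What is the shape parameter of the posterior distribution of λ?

Total count 49 over total exposure 6 nights.
Gamma(α, β) with Poisson data over total exposure Σt gives posterior Gamma(α+Σx, β+Σt) = Gamma(66, 13).

66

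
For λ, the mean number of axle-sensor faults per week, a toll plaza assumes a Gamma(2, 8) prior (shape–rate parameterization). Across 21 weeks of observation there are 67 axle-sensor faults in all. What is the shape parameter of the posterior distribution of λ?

Total count 67 over total exposure 21 weeks.
Gamma(α, β) with Poisson data over total exposure Σt gives posterior Gamma(α+Σx, β+Σt) = Gamma(69, 29).

69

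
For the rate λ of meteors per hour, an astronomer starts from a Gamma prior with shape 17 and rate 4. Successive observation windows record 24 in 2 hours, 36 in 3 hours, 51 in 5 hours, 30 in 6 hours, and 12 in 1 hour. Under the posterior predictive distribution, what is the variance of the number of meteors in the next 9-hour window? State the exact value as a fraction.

5100/49

Total count: 24 + 36 + 51 + 30 + 12 = 153.
Total exposure: 2 + 3 + 5 + 6 + 1 = 17 hours.
Conjugate update: add total count to the shape and total exposure to the rate, giving Gamma(170, 21).
The posterior predictive for a window of length T is Negative Binomial with variance T·α'·(β'+T)/β'² = 9·170·30/441 = 5100/49.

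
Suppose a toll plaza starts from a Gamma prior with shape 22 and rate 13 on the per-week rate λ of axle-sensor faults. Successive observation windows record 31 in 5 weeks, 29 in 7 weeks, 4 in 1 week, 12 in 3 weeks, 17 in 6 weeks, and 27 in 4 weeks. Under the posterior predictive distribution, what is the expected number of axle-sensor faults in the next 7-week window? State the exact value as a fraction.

Total count: 31 + 29 + 4 + 12 + 17 + 27 = 120.
Total exposure: 5 + 7 + 1 + 3 + 6 + 4 = 26 weeks.
Gamma(α, β) with Poisson data over total exposure Σt gives posterior Gamma(α+Σx, β+Σt) = Gamma(142, 39).
Predictive mean over a 7-week window = T·E[λ|data] = 7·142/39 = 994/39.

994/39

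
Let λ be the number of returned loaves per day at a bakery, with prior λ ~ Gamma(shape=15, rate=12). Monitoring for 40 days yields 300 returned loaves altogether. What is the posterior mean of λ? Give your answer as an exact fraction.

315/52

Total count 300 over total exposure 40 days.
Conjugate update: add total count to the shape and total exposure to the rate, giving Gamma(315, 52).
Posterior mean = α'/β' = 315/52.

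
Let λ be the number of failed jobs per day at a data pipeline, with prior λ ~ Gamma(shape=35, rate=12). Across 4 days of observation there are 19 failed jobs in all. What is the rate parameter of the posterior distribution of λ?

16

Total count 19 over total exposure 4 days.
Conjugate update: add total count to the shape and total exposure to the rate, giving Gamma(54, 16).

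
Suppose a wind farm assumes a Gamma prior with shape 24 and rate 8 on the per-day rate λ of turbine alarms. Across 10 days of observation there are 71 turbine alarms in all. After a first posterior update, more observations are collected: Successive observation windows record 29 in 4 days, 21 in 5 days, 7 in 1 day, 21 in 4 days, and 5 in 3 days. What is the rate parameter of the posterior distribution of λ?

35

Total count 71 over total exposure 10 days.
After the first batch: Gamma(24 + 71, 8 + 10) = Gamma(95, 18).
Total count: 29 + 21 + 7 + 21 + 5 = 83.
Total exposure: 4 + 5 + 1 + 4 + 3 = 17 days.
After the second batch: Gamma(95 + 83, 18 + 17) = Gamma(178, 35).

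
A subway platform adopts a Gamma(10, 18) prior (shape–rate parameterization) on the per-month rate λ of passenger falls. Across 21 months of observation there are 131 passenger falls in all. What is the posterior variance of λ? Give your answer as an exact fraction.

Total count 131 over total exposure 21 months.
Gamma(α, β) with Poisson data over total exposure Σt gives posterior Gamma(α+Σx, β+Σt) = Gamma(141, 39).
Posterior variance = α'/β'² = 141/1521 = 47/507.

47/507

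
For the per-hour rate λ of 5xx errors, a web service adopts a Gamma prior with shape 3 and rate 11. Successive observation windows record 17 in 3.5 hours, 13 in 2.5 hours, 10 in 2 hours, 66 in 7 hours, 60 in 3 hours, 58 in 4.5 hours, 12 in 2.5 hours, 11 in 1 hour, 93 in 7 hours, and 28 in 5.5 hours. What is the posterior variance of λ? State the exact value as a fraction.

Total count: 17 + 13 + 10 + 66 + 60 + 58 + 12 + 11 + 93 + 28 = 368.
Total exposure: 3.5 + 2.5 + 2 + 7 + 3 + 4.5 + 2.5 + 1 + 7 + 5.5 = 38.5 hours.
Posterior: α' = 3 + 368 = 371, β' = 11 + 38.5 = 99/2.
Posterior variance = α'/β'² = 371/(9801/4) = 1484/9801.

1484/9801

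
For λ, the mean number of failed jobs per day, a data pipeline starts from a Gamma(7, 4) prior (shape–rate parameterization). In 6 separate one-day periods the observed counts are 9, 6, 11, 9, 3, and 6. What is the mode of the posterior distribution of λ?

5

Total count: 9 + 6 + 11 + 9 + 3 + 6 = 44.
Total exposure: 6 days.
Conjugate update: add total count to the shape and total exposure to the rate, giving Gamma(51, 10).
Posterior mode = (α'−1)/β' = 50/10 = 5.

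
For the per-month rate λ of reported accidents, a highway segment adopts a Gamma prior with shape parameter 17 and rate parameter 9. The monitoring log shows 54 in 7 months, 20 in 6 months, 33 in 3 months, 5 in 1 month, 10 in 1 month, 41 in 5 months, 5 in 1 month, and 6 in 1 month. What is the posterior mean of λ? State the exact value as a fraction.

191/34

Total count: 54 + 20 + 33 + 5 + 10 + 41 + 5 + 6 = 174.
Total exposure: 7 + 6 + 3 + 1 + 1 + 5 + 1 + 1 = 25 months.
The Gamma prior is conjugate for the Poisson rate, so λ | data ~ Gamma(17+174, 9+25) = Gamma(191, 34).
Posterior mean = α'/β' = 191/34.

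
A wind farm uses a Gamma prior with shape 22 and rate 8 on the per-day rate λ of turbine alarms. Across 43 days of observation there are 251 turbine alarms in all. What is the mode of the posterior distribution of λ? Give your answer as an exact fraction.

Total count 251 over total exposure 43 days.
Posterior: α' = 22 + 251 = 273, β' = 8 + 43 = 51.
Posterior mode = (α'−1)/β' = 272/51 = 16/3.

16/3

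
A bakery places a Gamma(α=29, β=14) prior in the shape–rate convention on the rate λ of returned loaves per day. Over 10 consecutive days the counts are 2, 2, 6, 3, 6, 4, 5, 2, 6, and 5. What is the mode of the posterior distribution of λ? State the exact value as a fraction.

23/8

Total count: 2 + 2 + 6 + 3 + 6 + 4 + 5 + 2 + 6 + 5 = 41.
Total exposure: 10 days.
Conjugate update: add total count to the shape and total exposure to the rate, giving Gamma(70, 24).
Posterior mode = (α'−1)/β' = 69/24 = 23/8.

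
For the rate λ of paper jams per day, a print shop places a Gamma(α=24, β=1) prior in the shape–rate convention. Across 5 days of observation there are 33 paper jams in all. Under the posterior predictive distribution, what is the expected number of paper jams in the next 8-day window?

Total count 33 over total exposure 5 days.
The Gamma prior is conjugate for the Poisson rate, so λ | data ~ Gamma(24+33, 1+5) = Gamma(57, 6).
Predictive mean over an 8-day window = T·E[λ|data] = 8·57/6 = 76.

76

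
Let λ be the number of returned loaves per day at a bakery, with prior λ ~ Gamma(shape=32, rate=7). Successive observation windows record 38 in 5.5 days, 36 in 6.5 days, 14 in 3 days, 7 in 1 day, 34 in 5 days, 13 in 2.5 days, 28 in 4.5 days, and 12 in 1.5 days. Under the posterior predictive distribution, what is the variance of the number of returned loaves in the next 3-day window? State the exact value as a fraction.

101436/5329

Total count: 38 + 36 + 14 + 7 + 34 + 13 + 28 + 12 = 182.
Total exposure: 5.5 + 6.5 + 3 + 1 + 5 + 2.5 + 4.5 + 1.5 = 29.5 days.
The Gamma prior is conjugate for the Poisson rate, so λ | data ~ Gamma(32+182, 7+29.5) = Gamma(214, 73/2).
The posterior predictive for a window of length T is Negative Binomial with variance T·α'·(β'+T)/β'² = 3·214·(79/2)/(5329/4) = 101436/5329.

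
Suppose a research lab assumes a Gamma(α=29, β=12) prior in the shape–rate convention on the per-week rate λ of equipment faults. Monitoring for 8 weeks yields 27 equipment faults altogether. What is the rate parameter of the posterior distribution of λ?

20

Total count 27 over total exposure 8 weeks.
The Gamma prior is conjugate for the Poisson rate, so λ | data ~ Gamma(29+27, 12+8) = Gamma(56, 20).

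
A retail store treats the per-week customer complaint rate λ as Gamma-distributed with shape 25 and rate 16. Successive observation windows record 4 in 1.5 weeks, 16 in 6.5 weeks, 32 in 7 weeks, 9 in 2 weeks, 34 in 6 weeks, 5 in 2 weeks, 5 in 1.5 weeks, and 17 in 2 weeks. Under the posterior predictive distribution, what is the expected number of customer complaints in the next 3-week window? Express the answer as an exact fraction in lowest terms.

882/89

Total count: 4 + 16 + 32 + 9 + 34 + 5 + 5 + 17 = 122.
Total exposure: 1.5 + 6.5 + 7 + 2 + 6 + 2 + 1.5 + 2 = 28.5 weeks.
The Gamma prior is conjugate for the Poisson rate, so λ | data ~ Gamma(25+122, 16+28.5) = Gamma(147, 89/2).
Predictive mean over a 3-week window = T·E[λ|data] = 3·147/(89/2) = 882/89.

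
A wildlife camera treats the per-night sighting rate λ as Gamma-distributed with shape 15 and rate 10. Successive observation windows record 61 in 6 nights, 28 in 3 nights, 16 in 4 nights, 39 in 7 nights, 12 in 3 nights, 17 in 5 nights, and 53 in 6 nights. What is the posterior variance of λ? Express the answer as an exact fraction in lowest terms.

241/1936

Total count: 61 + 28 + 16 + 39 + 12 + 17 + 53 = 226.
Total exposure: 6 + 3 + 4 + 7 + 3 + 5 + 6 = 34 nights.
The Gamma prior is conjugate for the Poisson rate, so λ | data ~ Gamma(15+226, 10+34) = Gamma(241, 44).
Posterior variance = α'/β'² = 241/1936.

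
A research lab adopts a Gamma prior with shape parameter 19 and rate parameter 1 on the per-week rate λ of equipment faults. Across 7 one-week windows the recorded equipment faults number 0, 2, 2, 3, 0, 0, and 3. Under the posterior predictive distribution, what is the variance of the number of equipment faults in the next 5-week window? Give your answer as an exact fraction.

Total count: 0 + 2 + 2 + 3 + 0 + 0 + 3 = 10.
Total exposure: 7 weeks.
By Gamma–Poisson conjugacy, the posterior is Gamma(α + Σx, β + Σt) = Gamma(19 + 10, 1 + 7) = Gamma(29, 8).
The posterior predictive for a window of length T is Negative Binomial with variance T·α'·(β'+T)/β'² = 5·29·13/64 = 1885/64.

1885/64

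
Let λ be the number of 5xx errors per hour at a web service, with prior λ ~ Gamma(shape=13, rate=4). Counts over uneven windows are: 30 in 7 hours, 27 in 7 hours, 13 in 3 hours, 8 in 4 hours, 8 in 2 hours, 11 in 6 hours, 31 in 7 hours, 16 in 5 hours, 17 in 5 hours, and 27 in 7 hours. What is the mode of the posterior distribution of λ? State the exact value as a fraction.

200/57

Total count: 30 + 27 + 13 + 8 + 8 + 11 + 31 + 16 + 17 + 27 = 188.
Total exposure: 7 + 7 + 3 + 4 + 2 + 6 + 7 + 5 + 5 + 7 = 53 hours.
Gamma(α, β) with Poisson data over total exposure Σt gives posterior Gamma(α+Σx, β+Σt) = Gamma(201, 57).
Posterior mode = (α'−1)/β' = 200/57.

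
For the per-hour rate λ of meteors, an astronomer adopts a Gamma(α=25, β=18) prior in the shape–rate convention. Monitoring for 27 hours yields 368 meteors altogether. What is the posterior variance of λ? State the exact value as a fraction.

Total count 368 over total exposure 27 hours.
Gamma(α, β) with Poisson data over total exposure Σt gives posterior Gamma(α+Σx, β+Σt) = Gamma(393, 45).
Posterior variance = α'/β'² = 393/2025 = 131/675.

131/675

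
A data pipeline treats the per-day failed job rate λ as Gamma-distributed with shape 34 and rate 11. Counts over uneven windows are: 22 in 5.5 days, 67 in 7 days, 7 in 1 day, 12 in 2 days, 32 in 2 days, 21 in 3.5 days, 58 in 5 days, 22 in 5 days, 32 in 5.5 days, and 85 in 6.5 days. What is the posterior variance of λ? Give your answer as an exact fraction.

98/729

Total count: 22 + 67 + 7 + 12 + 32 + 21 + 58 + 22 + 32 + 85 = 358.
Total exposure: 5.5 + 7 + 1 + 2 + 2 + 3.5 + 5 + 5 + 5.5 + 6.5 = 43 days.
The Gamma prior is conjugate for the Poisson rate, so λ | data ~ Gamma(34+358, 11+43) = Gamma(392, 54).
Posterior variance = α'/β'² = 392/2916 = 98/729.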